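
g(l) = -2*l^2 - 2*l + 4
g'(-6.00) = 22.00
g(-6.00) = -56.00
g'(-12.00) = 46.00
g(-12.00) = -260.00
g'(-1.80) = 5.20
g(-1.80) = 1.12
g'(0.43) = -3.72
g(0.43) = 2.77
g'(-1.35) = 3.40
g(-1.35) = 3.06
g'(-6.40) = 23.60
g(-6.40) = -65.12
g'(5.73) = -24.92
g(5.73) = -73.13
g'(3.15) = -14.60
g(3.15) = -22.14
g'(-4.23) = 14.92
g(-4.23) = -23.33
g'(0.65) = -4.60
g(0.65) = 1.86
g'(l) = -4*l - 2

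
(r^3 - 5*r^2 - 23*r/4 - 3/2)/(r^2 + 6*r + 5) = (4*r^3 - 20*r^2 - 23*r - 6)/(4*(r^2 + 6*r + 5))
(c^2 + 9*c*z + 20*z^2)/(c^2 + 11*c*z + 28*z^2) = (c + 5*z)/(c + 7*z)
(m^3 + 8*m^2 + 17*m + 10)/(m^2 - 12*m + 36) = (m^3 + 8*m^2 + 17*m + 10)/(m^2 - 12*m + 36)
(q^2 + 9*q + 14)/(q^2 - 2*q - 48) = (q^2 + 9*q + 14)/(q^2 - 2*q - 48)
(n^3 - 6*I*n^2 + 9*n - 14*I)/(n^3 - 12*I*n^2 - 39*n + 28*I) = (n + 2*I)/(n - 4*I)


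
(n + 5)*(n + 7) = n^2 + 12*n + 35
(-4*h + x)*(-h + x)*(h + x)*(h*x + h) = 4*h^4*x + 4*h^4 - h^3*x^2 - h^3*x - 4*h^2*x^3 - 4*h^2*x^2 + h*x^4 + h*x^3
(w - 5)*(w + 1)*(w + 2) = w^3 - 2*w^2 - 13*w - 10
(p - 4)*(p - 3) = p^2 - 7*p + 12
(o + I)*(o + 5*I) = o^2 + 6*I*o - 5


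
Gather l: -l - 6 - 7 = -l - 13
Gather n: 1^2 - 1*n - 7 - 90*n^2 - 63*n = -90*n^2 - 64*n - 6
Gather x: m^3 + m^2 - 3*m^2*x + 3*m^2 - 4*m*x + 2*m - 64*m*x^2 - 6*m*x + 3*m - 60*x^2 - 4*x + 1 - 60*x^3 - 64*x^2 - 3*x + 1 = m^3 + 4*m^2 + 5*m - 60*x^3 + x^2*(-64*m - 124) + x*(-3*m^2 - 10*m - 7) + 2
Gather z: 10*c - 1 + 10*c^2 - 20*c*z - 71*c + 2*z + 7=10*c^2 - 61*c + z*(2 - 20*c) + 6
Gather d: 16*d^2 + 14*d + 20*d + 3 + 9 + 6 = 16*d^2 + 34*d + 18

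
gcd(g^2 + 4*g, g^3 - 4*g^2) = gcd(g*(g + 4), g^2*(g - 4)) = g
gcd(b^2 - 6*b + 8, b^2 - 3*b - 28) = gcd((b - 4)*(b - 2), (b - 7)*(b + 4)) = 1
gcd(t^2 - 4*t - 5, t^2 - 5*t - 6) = t + 1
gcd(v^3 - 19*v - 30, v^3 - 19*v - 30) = v^3 - 19*v - 30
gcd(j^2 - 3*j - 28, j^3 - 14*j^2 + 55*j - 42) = j - 7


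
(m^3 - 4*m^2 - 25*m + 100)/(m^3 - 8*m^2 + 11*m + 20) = (m + 5)/(m + 1)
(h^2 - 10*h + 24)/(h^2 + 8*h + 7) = (h^2 - 10*h + 24)/(h^2 + 8*h + 7)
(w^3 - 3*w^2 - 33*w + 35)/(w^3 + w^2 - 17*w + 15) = (w - 7)/(w - 3)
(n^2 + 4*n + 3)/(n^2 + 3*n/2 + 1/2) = 2*(n + 3)/(2*n + 1)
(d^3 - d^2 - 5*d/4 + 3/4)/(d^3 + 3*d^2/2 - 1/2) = (d - 3/2)/(d + 1)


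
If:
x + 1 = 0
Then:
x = -1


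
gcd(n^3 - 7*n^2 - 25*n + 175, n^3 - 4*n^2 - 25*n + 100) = n^2 - 25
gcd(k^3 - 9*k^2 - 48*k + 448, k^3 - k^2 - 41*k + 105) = k + 7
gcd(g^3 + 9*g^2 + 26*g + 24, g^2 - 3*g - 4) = 1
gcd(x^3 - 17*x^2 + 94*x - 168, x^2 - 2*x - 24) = x - 6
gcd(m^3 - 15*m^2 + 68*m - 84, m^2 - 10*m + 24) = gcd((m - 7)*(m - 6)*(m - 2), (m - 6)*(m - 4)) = m - 6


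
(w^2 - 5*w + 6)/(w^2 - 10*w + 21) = (w - 2)/(w - 7)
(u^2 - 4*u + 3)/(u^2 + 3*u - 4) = (u - 3)/(u + 4)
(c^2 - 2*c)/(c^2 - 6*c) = (c - 2)/(c - 6)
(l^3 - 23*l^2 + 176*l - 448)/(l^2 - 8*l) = l - 15 + 56/l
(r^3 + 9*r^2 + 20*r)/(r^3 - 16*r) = (r + 5)/(r - 4)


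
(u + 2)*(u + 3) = u^2 + 5*u + 6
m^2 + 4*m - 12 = (m - 2)*(m + 6)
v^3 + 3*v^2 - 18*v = v*(v - 3)*(v + 6)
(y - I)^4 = y^4 - 4*I*y^3 - 6*y^2 + 4*I*y + 1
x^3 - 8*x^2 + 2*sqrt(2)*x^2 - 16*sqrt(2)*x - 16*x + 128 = (x - 8)*(x - 2*sqrt(2))*(x + 4*sqrt(2))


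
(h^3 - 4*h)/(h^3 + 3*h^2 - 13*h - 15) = h*(h^2 - 4)/(h^3 + 3*h^2 - 13*h - 15)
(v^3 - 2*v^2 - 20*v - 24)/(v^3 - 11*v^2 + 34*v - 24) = (v^2 + 4*v + 4)/(v^2 - 5*v + 4)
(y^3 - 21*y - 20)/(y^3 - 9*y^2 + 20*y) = (y^2 + 5*y + 4)/(y*(y - 4))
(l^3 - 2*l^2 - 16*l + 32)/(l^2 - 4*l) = l + 2 - 8/l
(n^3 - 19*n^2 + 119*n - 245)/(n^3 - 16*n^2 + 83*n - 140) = (n - 7)/(n - 4)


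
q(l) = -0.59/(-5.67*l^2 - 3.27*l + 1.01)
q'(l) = -0.59*(11.34*l + 3.27)/(-5.67*l^2 - 3.27*l + 1.01)^2 = (-6.6906*l - 1.9293)/(5.67*l^2 + 3.27*l - 1.01)^2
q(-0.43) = -0.43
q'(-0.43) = 0.51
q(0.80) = 0.11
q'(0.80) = -0.27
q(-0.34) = -0.40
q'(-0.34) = 0.16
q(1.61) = 0.03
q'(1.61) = -0.04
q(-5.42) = 0.00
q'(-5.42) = 0.00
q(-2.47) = 0.02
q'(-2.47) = 0.02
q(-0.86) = 1.59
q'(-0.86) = 27.74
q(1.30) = 0.05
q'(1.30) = -0.06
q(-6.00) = 0.00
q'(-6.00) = 0.00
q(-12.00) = 0.00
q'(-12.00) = 0.00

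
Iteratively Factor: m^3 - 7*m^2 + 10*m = (m - 2)*(m^2 - 5*m) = m*(m - 2)*(m - 5)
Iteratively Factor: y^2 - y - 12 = (y - 4)*(y + 3)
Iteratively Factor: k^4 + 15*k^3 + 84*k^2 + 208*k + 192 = (k + 4)*(k^3 + 11*k^2 + 40*k + 48) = (k + 4)^2*(k^2 + 7*k + 12) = (k + 3)*(k + 4)^2*(k + 4)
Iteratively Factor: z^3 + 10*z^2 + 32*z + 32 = (z + 4)*(z^2 + 6*z + 8) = (z + 4)^2*(z + 2)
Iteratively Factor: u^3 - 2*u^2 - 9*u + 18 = (u - 3)*(u^2 + u - 6) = (u - 3)*(u + 3)*(u - 2)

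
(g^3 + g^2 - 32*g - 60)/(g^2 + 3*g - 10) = (g^2 - 4*g - 12)/(g - 2)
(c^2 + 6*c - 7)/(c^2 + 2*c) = (c^2 + 6*c - 7)/(c*(c + 2))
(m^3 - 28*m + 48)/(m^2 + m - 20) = (m^2 + 4*m - 12)/(m + 5)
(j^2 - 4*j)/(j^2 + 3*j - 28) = j/(j + 7)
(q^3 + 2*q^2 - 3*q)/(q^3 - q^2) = (q + 3)/q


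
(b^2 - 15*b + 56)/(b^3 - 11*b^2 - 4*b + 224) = 1/(b + 4)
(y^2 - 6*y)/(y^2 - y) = (y - 6)/(y - 1)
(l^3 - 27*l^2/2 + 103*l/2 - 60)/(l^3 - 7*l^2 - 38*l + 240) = (l^2 - 11*l/2 + 15/2)/(l^2 + l - 30)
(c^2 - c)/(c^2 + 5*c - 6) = c/(c + 6)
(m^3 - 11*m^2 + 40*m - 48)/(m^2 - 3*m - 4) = (m^2 - 7*m + 12)/(m + 1)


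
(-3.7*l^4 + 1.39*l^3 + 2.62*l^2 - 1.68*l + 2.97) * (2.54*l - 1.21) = -9.398*l^5 + 8.0076*l^4 + 4.9729*l^3 - 7.4374*l^2 + 9.5766*l - 3.5937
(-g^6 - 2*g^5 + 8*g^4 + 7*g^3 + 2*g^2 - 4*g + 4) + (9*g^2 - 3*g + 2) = -g^6 - 2*g^5 + 8*g^4 + 7*g^3 + 11*g^2 - 7*g + 6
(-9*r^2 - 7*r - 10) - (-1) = -9*r^2 - 7*r - 9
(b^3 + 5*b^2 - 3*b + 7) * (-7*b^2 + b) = -7*b^5 - 34*b^4 + 26*b^3 - 52*b^2 + 7*b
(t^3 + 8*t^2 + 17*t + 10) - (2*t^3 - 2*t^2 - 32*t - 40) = -t^3 + 10*t^2 + 49*t + 50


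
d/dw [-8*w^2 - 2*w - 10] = -16*w - 2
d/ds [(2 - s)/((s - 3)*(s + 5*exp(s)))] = ((s - 3)*(s - 2)*(5*exp(s) + 1) - (s - 3)*(s + 5*exp(s)) + (s - 2)*(s + 5*exp(s)))/((s - 3)^2*(s + 5*exp(s))^2)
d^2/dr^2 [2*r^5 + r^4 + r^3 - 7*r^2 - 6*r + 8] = 40*r^3 + 12*r^2 + 6*r - 14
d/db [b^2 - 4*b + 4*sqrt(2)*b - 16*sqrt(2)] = 2*b - 4 + 4*sqrt(2)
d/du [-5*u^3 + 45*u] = 45 - 15*u^2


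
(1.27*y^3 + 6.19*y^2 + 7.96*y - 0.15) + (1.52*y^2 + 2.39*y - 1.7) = 1.27*y^3 + 7.71*y^2 + 10.35*y - 1.85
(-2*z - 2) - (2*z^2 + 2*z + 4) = -2*z^2 - 4*z - 6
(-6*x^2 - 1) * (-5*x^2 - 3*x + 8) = 30*x^4 + 18*x^3 - 43*x^2 + 3*x - 8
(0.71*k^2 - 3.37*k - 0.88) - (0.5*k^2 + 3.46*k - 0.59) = 0.21*k^2 - 6.83*k - 0.29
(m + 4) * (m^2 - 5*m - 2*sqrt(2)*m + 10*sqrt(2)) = m^3 - 2*sqrt(2)*m^2 - m^2 - 20*m + 2*sqrt(2)*m + 40*sqrt(2)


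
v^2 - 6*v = v*(v - 6)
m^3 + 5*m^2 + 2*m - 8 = (m - 1)*(m + 2)*(m + 4)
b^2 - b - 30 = (b - 6)*(b + 5)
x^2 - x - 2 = (x - 2)*(x + 1)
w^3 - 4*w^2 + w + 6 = (w - 3)*(w - 2)*(w + 1)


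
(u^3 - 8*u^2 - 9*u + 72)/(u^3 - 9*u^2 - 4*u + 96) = (u - 3)/(u - 4)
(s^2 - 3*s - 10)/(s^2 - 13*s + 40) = (s + 2)/(s - 8)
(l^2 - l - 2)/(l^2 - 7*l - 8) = (l - 2)/(l - 8)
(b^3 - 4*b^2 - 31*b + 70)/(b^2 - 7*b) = b + 3 - 10/b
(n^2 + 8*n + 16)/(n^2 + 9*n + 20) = (n + 4)/(n + 5)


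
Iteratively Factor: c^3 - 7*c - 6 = (c + 2)*(c^2 - 2*c - 3) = (c - 3)*(c + 2)*(c + 1)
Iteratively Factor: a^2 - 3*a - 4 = (a + 1)*(a - 4)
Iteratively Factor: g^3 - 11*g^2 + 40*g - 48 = (g - 4)*(g^2 - 7*g + 12) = (g - 4)^2*(g - 3)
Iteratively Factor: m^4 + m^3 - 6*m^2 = (m)*(m^3 + m^2 - 6*m) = m*(m - 2)*(m^2 + 3*m) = m^2*(m - 2)*(m + 3)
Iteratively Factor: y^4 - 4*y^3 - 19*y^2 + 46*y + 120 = (y - 5)*(y^3 + y^2 - 14*y - 24) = (y - 5)*(y + 3)*(y^2 - 2*y - 8) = (y - 5)*(y - 4)*(y + 3)*(y + 2)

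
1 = 1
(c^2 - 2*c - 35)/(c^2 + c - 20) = (c - 7)/(c - 4)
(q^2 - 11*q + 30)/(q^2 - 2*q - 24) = (q - 5)/(q + 4)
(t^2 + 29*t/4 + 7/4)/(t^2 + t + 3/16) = 4*(t + 7)/(4*t + 3)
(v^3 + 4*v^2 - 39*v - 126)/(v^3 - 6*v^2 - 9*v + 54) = (v + 7)/(v - 3)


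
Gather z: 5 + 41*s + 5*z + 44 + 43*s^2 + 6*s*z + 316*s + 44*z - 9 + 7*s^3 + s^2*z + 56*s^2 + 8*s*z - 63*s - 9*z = 7*s^3 + 99*s^2 + 294*s + z*(s^2 + 14*s + 40) + 40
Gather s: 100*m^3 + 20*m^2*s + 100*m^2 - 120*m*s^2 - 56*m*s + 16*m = 100*m^3 + 100*m^2 - 120*m*s^2 + 16*m + s*(20*m^2 - 56*m)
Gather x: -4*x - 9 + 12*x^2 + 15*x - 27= 12*x^2 + 11*x - 36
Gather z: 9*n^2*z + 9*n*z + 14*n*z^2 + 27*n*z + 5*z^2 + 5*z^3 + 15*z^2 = 5*z^3 + z^2*(14*n + 20) + z*(9*n^2 + 36*n)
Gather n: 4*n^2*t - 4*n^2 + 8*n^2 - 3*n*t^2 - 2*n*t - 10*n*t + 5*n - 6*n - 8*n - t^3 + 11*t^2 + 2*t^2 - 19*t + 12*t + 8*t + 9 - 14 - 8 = n^2*(4*t + 4) + n*(-3*t^2 - 12*t - 9) - t^3 + 13*t^2 + t - 13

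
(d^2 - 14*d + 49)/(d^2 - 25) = (d^2 - 14*d + 49)/(d^2 - 25)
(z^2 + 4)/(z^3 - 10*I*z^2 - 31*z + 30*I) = (z + 2*I)/(z^2 - 8*I*z - 15)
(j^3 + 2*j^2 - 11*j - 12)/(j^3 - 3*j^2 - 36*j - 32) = (j - 3)/(j - 8)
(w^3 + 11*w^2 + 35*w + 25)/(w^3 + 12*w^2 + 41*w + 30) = (w + 5)/(w + 6)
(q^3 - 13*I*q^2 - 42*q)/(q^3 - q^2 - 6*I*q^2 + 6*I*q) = (q - 7*I)/(q - 1)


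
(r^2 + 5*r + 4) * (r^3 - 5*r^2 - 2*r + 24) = r^5 - 23*r^3 - 6*r^2 + 112*r + 96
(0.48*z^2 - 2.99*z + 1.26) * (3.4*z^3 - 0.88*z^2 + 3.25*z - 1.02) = 1.632*z^5 - 10.5884*z^4 + 8.4752*z^3 - 11.3159*z^2 + 7.1448*z - 1.2852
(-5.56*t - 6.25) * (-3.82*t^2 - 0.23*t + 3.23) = 21.2392*t^3 + 25.1538*t^2 - 16.5213*t - 20.1875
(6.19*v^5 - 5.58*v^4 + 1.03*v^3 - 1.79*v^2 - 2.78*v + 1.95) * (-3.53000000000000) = -21.8507*v^5 + 19.6974*v^4 - 3.6359*v^3 + 6.3187*v^2 + 9.8134*v - 6.8835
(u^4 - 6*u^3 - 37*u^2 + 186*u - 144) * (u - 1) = u^5 - 7*u^4 - 31*u^3 + 223*u^2 - 330*u + 144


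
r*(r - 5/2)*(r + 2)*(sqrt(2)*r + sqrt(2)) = sqrt(2)*r^4 + sqrt(2)*r^3/2 - 11*sqrt(2)*r^2/2 - 5*sqrt(2)*r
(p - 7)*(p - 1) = p^2 - 8*p + 7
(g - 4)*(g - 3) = g^2 - 7*g + 12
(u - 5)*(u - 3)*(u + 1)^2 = u^4 - 6*u^3 + 22*u + 15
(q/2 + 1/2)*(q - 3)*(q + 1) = q^3/2 - q^2/2 - 5*q/2 - 3/2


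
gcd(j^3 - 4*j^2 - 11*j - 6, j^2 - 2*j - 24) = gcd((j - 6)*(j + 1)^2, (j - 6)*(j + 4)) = j - 6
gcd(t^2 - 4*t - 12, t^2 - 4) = t + 2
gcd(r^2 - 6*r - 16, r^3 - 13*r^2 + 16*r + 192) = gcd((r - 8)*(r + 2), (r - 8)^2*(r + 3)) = r - 8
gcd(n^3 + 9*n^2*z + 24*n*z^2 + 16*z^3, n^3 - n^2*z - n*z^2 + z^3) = n + z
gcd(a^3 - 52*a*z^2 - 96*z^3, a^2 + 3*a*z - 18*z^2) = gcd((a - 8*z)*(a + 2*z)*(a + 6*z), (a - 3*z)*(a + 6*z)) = a + 6*z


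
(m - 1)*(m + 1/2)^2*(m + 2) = m^4 + 2*m^3 - 3*m^2/4 - 7*m/4 - 1/2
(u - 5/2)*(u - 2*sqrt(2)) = u^2 - 2*sqrt(2)*u - 5*u/2 + 5*sqrt(2)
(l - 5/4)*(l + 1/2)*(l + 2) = l^3 + 5*l^2/4 - 17*l/8 - 5/4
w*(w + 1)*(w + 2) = w^3 + 3*w^2 + 2*w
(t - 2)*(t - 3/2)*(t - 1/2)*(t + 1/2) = t^4 - 7*t^3/2 + 11*t^2/4 + 7*t/8 - 3/4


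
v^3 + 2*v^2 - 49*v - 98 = (v - 7)*(v + 2)*(v + 7)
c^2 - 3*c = c*(c - 3)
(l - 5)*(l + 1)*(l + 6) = l^3 + 2*l^2 - 29*l - 30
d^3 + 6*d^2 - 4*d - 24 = (d - 2)*(d + 2)*(d + 6)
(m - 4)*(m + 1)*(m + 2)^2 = m^4 + m^3 - 12*m^2 - 28*m - 16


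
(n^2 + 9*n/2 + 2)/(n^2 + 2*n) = (n^2 + 9*n/2 + 2)/(n*(n + 2))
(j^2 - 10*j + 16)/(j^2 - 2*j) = (j - 8)/j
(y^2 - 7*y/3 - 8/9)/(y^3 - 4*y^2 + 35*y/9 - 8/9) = (3*y + 1)/(3*y^2 - 4*y + 1)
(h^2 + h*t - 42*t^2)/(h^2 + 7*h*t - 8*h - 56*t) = (h - 6*t)/(h - 8)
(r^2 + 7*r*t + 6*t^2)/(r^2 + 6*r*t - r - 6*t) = (r + t)/(r - 1)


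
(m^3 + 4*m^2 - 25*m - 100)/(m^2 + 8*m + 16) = (m^2 - 25)/(m + 4)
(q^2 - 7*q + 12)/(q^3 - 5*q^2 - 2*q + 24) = 1/(q + 2)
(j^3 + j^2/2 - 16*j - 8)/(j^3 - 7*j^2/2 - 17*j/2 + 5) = (2*j^3 + j^2 - 32*j - 16)/(2*j^3 - 7*j^2 - 17*j + 10)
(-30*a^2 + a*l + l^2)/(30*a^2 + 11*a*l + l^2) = (-5*a + l)/(5*a + l)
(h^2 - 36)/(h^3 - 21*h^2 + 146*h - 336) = (h + 6)/(h^2 - 15*h + 56)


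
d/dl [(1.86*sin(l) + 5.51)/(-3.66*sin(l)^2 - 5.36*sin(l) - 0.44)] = (6.8076*sin(l)^2 + 40.3332*sin(l) + 28.7152)*cos(l)/(13.3956*sin(l)^4 + 39.2352*sin(l)^3 + 31.9504*sin(l)^2 + 4.7168*sin(l) + 0.1936)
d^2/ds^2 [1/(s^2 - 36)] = 6*(s^2 + 12)/(s^2 - 36)^3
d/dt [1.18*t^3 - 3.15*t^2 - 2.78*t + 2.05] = 3.54*t^2 - 6.3*t - 2.78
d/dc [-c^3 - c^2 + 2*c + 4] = -3*c^2 - 2*c + 2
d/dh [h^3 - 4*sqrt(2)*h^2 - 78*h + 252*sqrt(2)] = 3*h^2 - 8*sqrt(2)*h - 78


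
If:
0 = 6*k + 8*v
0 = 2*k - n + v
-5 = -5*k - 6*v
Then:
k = 10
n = 25/2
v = -15/2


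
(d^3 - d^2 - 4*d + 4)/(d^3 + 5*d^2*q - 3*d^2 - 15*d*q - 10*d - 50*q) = (d^2 - 3*d + 2)/(d^2 + 5*d*q - 5*d - 25*q)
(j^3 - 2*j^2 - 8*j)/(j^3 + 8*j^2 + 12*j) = (j - 4)/(j + 6)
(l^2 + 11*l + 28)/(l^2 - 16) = (l + 7)/(l - 4)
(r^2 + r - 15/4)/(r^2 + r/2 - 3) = (r + 5/2)/(r + 2)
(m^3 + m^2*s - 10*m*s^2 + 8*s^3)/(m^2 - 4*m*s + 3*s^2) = (-m^2 - 2*m*s + 8*s^2)/(-m + 3*s)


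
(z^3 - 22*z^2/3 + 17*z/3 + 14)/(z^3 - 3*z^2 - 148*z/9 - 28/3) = 3*(3*z^2 - 4*z - 7)/(9*z^2 + 27*z + 14)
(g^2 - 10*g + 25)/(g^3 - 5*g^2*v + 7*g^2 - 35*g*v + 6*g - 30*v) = (g^2 - 10*g + 25)/(g^3 - 5*g^2*v + 7*g^2 - 35*g*v + 6*g - 30*v)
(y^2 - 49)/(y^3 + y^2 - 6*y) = (y^2 - 49)/(y*(y^2 + y - 6))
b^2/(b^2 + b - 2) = b^2/(b^2 + b - 2)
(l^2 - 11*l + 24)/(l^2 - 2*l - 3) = (l - 8)/(l + 1)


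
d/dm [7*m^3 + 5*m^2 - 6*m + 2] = 21*m^2 + 10*m - 6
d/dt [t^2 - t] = 2*t - 1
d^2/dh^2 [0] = 0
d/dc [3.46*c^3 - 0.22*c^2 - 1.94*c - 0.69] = 10.38*c^2 - 0.44*c - 1.94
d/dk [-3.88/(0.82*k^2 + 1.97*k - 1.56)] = (6.3632*k + 7.6436)/(0.82*k^2 + 1.97*k - 1.56)^2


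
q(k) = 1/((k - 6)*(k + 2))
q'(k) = -1/((k - 6)*(k + 2)^2) - 1/((k - 6)^2*(k + 2))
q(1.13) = -0.07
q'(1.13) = 0.01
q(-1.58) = -0.31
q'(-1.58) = 0.71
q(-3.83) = 0.06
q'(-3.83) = 0.04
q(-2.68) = 0.17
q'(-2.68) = 0.27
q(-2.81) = 0.14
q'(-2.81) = 0.19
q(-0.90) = -0.13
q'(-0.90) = 0.10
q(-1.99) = -12.52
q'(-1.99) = 1250.00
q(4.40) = -0.10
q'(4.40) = -0.05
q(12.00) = 0.01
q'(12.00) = 0.00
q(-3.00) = 0.11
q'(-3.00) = 0.12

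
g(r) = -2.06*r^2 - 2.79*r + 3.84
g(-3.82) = -15.56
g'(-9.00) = 34.29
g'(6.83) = -30.93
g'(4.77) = -22.44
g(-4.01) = -18.10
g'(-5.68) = 20.61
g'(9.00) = -39.87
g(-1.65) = 2.84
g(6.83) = -111.31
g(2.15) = -11.68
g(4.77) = -56.34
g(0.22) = 3.13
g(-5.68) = -46.77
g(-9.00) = -137.91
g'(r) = -4.12*r - 2.79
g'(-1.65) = 4.01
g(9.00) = -188.13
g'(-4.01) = 13.73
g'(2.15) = -11.65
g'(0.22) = -3.70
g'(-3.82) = 12.95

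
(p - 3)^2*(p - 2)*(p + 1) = p^4 - 7*p^3 + 13*p^2 + 3*p - 18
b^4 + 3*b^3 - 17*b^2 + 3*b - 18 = (b - 3)*(b + 6)*(b - I)*(b + I)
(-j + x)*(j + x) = -j^2 + x^2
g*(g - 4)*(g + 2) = g^3 - 2*g^2 - 8*g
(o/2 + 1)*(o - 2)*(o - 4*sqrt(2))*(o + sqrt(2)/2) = o^4/2 - 7*sqrt(2)*o^3/4 - 4*o^2 + 7*sqrt(2)*o + 8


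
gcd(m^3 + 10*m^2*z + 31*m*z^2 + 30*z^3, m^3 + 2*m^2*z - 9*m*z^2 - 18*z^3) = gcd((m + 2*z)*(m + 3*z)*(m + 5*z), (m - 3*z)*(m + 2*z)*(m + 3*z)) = m^2 + 5*m*z + 6*z^2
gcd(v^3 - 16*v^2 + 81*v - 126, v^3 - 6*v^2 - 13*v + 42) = v - 7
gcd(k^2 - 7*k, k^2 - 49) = k - 7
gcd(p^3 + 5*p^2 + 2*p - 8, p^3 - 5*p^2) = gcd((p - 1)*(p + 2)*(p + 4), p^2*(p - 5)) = 1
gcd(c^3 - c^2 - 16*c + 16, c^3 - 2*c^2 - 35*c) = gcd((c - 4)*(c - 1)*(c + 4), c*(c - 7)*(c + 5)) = 1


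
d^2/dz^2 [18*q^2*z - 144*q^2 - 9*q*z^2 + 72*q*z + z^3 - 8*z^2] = -18*q + 6*z - 16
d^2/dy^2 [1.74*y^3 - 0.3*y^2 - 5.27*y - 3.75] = 10.44*y - 0.6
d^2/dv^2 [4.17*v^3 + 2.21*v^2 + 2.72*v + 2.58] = 25.02*v + 4.42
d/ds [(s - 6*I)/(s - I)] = 5*I/(s - I)^2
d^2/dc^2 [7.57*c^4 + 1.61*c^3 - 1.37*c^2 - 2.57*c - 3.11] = 90.84*c^2 + 9.66*c - 2.74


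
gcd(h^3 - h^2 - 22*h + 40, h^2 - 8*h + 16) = h - 4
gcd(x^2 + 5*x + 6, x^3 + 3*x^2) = x + 3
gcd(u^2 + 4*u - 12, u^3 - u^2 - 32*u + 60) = u^2 + 4*u - 12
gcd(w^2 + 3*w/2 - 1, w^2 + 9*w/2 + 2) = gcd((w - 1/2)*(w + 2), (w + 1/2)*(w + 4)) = 1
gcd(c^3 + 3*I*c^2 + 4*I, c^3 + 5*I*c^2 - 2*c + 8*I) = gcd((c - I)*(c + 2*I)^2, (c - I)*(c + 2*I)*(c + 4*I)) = c^2 + I*c + 2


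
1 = 1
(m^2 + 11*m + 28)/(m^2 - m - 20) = (m + 7)/(m - 5)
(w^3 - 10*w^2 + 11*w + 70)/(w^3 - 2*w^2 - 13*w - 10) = (w - 7)/(w + 1)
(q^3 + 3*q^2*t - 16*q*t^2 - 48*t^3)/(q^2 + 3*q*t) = q - 16*t^2/q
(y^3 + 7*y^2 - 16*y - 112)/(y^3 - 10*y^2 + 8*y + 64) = (y^2 + 11*y + 28)/(y^2 - 6*y - 16)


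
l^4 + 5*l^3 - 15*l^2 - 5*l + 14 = (l - 2)*(l - 1)*(l + 1)*(l + 7)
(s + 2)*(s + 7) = s^2 + 9*s + 14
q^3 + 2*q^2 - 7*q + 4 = (q - 1)^2*(q + 4)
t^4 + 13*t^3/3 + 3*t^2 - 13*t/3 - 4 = (t - 1)*(t + 1)*(t + 4/3)*(t + 3)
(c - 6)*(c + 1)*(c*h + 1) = c^3*h - 5*c^2*h + c^2 - 6*c*h - 5*c - 6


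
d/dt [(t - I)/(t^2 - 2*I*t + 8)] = (t^2 - 2*I*t - 2*(t - I)^2 + 8)/(t^2 - 2*I*t + 8)^2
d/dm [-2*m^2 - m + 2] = -4*m - 1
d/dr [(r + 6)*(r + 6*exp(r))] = r + (r + 6)*(6*exp(r) + 1) + 6*exp(r)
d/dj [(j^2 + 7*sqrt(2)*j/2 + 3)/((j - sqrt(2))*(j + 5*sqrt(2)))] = (sqrt(2)*j^2 - 52*j - 94*sqrt(2))/(2*(j^4 + 8*sqrt(2)*j^3 + 12*j^2 - 80*sqrt(2)*j + 100))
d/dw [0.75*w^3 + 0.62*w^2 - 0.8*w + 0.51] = 2.25*w^2 + 1.24*w - 0.8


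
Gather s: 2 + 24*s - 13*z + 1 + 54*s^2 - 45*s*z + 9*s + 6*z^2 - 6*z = 54*s^2 + s*(33 - 45*z) + 6*z^2 - 19*z + 3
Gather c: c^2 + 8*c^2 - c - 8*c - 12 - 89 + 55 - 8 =9*c^2 - 9*c - 54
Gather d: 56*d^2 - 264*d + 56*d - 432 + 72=56*d^2 - 208*d - 360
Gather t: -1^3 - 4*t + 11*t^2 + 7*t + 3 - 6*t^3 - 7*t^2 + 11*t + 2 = -6*t^3 + 4*t^2 + 14*t + 4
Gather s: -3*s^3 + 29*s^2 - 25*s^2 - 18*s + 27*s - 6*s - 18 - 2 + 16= -3*s^3 + 4*s^2 + 3*s - 4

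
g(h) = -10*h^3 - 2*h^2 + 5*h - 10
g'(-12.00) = -4267.00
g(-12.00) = 16922.00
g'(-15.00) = -6685.00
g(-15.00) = 33215.00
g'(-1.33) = -42.75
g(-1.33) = 3.34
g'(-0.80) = -11.00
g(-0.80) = -10.16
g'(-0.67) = -5.79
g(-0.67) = -11.24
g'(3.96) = -481.29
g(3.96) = -642.55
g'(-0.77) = -9.71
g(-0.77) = -10.47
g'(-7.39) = -1603.80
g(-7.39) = 3879.66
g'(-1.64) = -69.13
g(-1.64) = 20.53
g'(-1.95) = -101.28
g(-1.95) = 46.79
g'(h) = -30*h^2 - 4*h + 5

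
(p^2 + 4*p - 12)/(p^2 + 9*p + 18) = (p - 2)/(p + 3)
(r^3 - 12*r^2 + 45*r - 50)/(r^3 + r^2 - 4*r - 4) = (r^2 - 10*r + 25)/(r^2 + 3*r + 2)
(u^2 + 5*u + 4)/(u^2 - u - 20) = (u + 1)/(u - 5)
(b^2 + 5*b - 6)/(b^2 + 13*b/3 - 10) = 3*(b - 1)/(3*b - 5)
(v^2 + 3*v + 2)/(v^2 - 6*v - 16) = (v + 1)/(v - 8)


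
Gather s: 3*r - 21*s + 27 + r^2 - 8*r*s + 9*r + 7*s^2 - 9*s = r^2 + 12*r + 7*s^2 + s*(-8*r - 30) + 27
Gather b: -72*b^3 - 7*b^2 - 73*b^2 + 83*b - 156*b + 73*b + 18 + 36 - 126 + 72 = -72*b^3 - 80*b^2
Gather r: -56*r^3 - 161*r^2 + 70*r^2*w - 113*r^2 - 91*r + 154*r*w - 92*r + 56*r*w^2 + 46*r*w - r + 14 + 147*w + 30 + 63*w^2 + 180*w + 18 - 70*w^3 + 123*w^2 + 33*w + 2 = -56*r^3 + r^2*(70*w - 274) + r*(56*w^2 + 200*w - 184) - 70*w^3 + 186*w^2 + 360*w + 64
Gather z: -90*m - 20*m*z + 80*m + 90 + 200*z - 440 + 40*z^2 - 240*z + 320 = -10*m + 40*z^2 + z*(-20*m - 40) - 30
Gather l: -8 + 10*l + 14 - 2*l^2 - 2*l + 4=-2*l^2 + 8*l + 10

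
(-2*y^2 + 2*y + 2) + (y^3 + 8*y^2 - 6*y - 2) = y^3 + 6*y^2 - 4*y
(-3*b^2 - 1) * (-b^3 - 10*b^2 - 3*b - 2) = 3*b^5 + 30*b^4 + 10*b^3 + 16*b^2 + 3*b + 2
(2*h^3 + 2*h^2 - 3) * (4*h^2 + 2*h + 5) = 8*h^5 + 12*h^4 + 14*h^3 - 2*h^2 - 6*h - 15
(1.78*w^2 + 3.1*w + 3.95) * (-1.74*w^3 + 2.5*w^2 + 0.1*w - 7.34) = -3.0972*w^5 - 0.944*w^4 + 1.055*w^3 - 2.8802*w^2 - 22.359*w - 28.993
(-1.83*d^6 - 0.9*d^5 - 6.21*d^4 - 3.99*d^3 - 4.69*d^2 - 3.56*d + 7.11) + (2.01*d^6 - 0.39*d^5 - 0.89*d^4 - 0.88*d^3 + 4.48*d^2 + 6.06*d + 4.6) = 0.18*d^6 - 1.29*d^5 - 7.1*d^4 - 4.87*d^3 - 0.21*d^2 + 2.5*d + 11.71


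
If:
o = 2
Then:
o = 2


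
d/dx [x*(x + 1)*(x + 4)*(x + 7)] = 4*x^3 + 36*x^2 + 78*x + 28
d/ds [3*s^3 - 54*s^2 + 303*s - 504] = 9*s^2 - 108*s + 303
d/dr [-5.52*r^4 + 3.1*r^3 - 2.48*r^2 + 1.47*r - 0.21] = -22.08*r^3 + 9.3*r^2 - 4.96*r + 1.47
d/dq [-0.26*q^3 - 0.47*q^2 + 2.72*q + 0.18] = -0.78*q^2 - 0.94*q + 2.72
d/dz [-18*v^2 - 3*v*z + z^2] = -3*v + 2*z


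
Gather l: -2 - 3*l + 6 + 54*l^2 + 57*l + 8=54*l^2 + 54*l + 12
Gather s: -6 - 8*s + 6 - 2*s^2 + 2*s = -2*s^2 - 6*s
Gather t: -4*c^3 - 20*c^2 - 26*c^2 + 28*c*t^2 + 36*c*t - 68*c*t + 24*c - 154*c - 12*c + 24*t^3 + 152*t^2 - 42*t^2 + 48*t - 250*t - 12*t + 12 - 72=-4*c^3 - 46*c^2 - 142*c + 24*t^3 + t^2*(28*c + 110) + t*(-32*c - 214) - 60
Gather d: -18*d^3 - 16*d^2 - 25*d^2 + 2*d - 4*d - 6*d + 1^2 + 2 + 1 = -18*d^3 - 41*d^2 - 8*d + 4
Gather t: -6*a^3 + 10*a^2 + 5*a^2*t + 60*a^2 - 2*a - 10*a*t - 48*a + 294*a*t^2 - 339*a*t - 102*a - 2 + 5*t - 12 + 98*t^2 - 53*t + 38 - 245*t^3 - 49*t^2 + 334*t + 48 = -6*a^3 + 70*a^2 - 152*a - 245*t^3 + t^2*(294*a + 49) + t*(5*a^2 - 349*a + 286) + 72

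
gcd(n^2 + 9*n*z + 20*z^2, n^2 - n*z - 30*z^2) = n + 5*z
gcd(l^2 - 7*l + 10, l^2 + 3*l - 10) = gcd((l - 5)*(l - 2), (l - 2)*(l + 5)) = l - 2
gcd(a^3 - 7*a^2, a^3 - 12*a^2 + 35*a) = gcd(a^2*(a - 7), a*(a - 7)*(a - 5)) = a^2 - 7*a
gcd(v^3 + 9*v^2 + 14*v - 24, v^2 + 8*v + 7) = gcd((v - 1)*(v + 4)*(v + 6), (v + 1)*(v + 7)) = 1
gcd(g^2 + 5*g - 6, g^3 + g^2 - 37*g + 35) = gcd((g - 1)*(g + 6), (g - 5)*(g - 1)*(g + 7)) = g - 1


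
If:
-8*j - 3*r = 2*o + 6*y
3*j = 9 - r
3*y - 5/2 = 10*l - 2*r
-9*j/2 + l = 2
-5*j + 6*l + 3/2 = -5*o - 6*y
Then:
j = -135/257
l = -187/514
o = 4383/514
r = 2718/257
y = -3819/514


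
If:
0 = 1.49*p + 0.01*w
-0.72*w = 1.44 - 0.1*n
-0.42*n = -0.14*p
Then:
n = 0.00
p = 0.01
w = -2.00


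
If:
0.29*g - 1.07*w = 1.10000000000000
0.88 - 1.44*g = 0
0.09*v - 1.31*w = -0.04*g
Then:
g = 0.61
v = -12.82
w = -0.86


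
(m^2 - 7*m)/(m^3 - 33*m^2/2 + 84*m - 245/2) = 2*m/(2*m^2 - 19*m + 35)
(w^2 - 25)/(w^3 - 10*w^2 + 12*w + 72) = (w^2 - 25)/(w^3 - 10*w^2 + 12*w + 72)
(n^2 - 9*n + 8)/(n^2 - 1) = (n - 8)/(n + 1)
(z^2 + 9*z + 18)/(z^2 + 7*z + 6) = (z + 3)/(z + 1)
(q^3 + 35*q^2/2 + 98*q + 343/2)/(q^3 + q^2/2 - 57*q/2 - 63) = (q^2 + 14*q + 49)/(q^2 - 3*q - 18)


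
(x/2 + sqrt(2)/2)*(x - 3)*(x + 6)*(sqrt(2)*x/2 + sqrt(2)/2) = sqrt(2)*x^4/4 + x^3/2 + sqrt(2)*x^3 - 15*sqrt(2)*x^2/4 + 2*x^2 - 15*x/2 - 9*sqrt(2)*x/2 - 9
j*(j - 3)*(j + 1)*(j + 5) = j^4 + 3*j^3 - 13*j^2 - 15*j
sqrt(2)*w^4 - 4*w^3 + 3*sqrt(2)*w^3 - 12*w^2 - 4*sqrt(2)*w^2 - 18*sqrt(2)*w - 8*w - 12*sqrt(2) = (w + 2)*(w - 3*sqrt(2))*(w + sqrt(2))*(sqrt(2)*w + sqrt(2))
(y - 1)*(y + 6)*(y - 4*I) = y^3 + 5*y^2 - 4*I*y^2 - 6*y - 20*I*y + 24*I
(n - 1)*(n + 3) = n^2 + 2*n - 3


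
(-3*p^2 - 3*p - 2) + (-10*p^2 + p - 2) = -13*p^2 - 2*p - 4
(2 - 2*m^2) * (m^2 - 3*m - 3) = -2*m^4 + 6*m^3 + 8*m^2 - 6*m - 6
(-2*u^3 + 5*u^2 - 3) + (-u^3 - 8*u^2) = -3*u^3 - 3*u^2 - 3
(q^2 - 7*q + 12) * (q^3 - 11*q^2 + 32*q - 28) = q^5 - 18*q^4 + 121*q^3 - 384*q^2 + 580*q - 336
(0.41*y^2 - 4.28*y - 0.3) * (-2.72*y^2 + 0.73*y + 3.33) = -1.1152*y^4 + 11.9409*y^3 - 0.9431*y^2 - 14.4714*y - 0.999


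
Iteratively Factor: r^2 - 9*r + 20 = (r - 4)*(r - 5)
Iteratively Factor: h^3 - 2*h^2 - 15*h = (h - 5)*(h^2 + 3*h) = (h - 5)*(h + 3)*(h)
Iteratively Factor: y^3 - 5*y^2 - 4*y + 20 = (y - 5)*(y^2 - 4) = (y - 5)*(y - 2)*(y + 2)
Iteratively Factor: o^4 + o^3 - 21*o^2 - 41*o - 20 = (o + 1)*(o^3 - 21*o - 20) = (o + 1)^2*(o^2 - o - 20) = (o - 5)*(o + 1)^2*(o + 4)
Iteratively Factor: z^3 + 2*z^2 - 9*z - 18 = (z + 3)*(z^2 - z - 6) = (z - 3)*(z + 3)*(z + 2)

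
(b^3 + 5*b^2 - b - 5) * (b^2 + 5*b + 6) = b^5 + 10*b^4 + 30*b^3 + 20*b^2 - 31*b - 30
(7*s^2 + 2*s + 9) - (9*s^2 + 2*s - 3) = 12 - 2*s^2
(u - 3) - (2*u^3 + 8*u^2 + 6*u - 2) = -2*u^3 - 8*u^2 - 5*u - 1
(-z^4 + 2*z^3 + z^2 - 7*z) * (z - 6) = -z^5 + 8*z^4 - 11*z^3 - 13*z^2 + 42*z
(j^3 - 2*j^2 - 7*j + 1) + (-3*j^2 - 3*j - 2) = j^3 - 5*j^2 - 10*j - 1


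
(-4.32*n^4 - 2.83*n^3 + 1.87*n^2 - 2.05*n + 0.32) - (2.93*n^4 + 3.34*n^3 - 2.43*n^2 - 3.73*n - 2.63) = -7.25*n^4 - 6.17*n^3 + 4.3*n^2 + 1.68*n + 2.95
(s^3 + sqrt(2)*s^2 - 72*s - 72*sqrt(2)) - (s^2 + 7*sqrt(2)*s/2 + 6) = s^3 - s^2 + sqrt(2)*s^2 - 72*s - 7*sqrt(2)*s/2 - 72*sqrt(2) - 6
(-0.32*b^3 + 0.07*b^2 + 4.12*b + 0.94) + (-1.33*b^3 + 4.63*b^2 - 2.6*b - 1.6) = -1.65*b^3 + 4.7*b^2 + 1.52*b - 0.66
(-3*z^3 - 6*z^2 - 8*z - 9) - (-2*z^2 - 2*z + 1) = -3*z^3 - 4*z^2 - 6*z - 10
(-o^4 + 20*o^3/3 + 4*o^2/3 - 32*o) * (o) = -o^5 + 20*o^4/3 + 4*o^3/3 - 32*o^2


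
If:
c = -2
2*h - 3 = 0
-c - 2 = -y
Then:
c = -2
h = 3/2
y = 0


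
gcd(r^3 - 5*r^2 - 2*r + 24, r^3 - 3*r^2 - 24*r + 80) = r - 4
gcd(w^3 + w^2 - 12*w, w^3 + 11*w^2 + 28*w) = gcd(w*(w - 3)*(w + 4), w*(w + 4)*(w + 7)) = w^2 + 4*w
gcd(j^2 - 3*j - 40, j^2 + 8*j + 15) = j + 5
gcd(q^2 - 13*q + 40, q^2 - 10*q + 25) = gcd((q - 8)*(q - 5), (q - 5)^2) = q - 5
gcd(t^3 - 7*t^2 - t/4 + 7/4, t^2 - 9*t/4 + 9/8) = 1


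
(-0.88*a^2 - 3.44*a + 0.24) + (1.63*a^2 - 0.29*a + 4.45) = 0.75*a^2 - 3.73*a + 4.69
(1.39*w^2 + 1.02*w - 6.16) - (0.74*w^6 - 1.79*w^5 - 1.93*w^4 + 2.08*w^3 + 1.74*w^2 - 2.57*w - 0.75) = -0.74*w^6 + 1.79*w^5 + 1.93*w^4 - 2.08*w^3 - 0.35*w^2 + 3.59*w - 5.41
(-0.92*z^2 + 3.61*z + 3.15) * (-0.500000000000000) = 0.46*z^2 - 1.805*z - 1.575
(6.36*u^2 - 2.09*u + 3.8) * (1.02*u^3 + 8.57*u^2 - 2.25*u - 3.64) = 6.4872*u^5 + 52.3734*u^4 - 28.3453*u^3 + 14.1181*u^2 - 0.942399999999999*u - 13.832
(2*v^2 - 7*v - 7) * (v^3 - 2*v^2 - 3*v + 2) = 2*v^5 - 11*v^4 + v^3 + 39*v^2 + 7*v - 14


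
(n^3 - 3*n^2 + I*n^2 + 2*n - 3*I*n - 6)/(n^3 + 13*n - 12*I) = (n^2 + n*(-3 + 2*I) - 6*I)/(n^2 + I*n + 12)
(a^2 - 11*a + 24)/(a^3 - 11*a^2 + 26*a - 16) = (a - 3)/(a^2 - 3*a + 2)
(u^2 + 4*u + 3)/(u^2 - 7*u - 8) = (u + 3)/(u - 8)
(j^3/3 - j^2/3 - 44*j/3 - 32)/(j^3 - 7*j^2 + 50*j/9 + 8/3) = 3*(j^3 - j^2 - 44*j - 96)/(9*j^3 - 63*j^2 + 50*j + 24)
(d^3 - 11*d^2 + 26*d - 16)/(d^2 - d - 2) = (d^2 - 9*d + 8)/(d + 1)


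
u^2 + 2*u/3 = u*(u + 2/3)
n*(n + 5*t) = n^2 + 5*n*t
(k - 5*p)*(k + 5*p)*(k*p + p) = k^3*p + k^2*p - 25*k*p^3 - 25*p^3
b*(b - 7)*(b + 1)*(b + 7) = b^4 + b^3 - 49*b^2 - 49*b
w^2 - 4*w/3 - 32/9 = (w - 8/3)*(w + 4/3)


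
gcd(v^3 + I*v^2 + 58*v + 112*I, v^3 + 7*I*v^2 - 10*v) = v + 2*I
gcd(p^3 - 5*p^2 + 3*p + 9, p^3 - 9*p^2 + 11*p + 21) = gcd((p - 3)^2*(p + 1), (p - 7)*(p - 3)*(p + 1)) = p^2 - 2*p - 3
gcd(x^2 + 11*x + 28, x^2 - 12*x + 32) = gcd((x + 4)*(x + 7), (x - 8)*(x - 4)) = 1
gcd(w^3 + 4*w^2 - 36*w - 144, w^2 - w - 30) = w - 6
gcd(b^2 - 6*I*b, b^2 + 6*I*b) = b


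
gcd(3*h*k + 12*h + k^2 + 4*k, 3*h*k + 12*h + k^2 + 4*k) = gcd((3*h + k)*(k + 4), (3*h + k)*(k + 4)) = 3*h*k + 12*h + k^2 + 4*k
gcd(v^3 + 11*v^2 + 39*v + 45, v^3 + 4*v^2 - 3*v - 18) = v^2 + 6*v + 9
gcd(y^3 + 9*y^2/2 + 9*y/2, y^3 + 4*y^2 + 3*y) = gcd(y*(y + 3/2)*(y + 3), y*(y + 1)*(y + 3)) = y^2 + 3*y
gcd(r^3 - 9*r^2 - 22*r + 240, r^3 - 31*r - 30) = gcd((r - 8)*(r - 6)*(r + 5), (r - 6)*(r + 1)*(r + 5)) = r^2 - r - 30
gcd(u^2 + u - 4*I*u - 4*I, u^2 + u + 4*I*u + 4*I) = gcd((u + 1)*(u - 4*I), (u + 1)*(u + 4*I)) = u + 1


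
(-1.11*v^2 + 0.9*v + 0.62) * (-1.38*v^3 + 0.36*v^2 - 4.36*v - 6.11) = 1.5318*v^5 - 1.6416*v^4 + 4.308*v^3 + 3.0813*v^2 - 8.2022*v - 3.7882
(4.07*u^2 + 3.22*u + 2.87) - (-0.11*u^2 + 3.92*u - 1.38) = 4.18*u^2 - 0.7*u + 4.25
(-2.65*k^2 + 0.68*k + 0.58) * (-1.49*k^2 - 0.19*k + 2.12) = 3.9485*k^4 - 0.5097*k^3 - 6.6114*k^2 + 1.3314*k + 1.2296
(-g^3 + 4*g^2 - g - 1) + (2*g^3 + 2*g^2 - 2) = g^3 + 6*g^2 - g - 3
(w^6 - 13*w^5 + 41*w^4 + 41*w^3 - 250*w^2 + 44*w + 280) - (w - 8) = w^6 - 13*w^5 + 41*w^4 + 41*w^3 - 250*w^2 + 43*w + 288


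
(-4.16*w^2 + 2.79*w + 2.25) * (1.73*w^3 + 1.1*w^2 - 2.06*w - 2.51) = -7.1968*w^5 + 0.250699999999999*w^4 + 15.5311*w^3 + 7.1692*w^2 - 11.6379*w - 5.6475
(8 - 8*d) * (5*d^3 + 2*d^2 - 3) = -40*d^4 + 24*d^3 + 16*d^2 + 24*d - 24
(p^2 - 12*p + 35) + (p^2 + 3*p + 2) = 2*p^2 - 9*p + 37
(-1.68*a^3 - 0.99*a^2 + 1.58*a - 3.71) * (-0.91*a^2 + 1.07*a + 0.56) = 1.5288*a^5 - 0.8967*a^4 - 3.4379*a^3 + 4.5123*a^2 - 3.0849*a - 2.0776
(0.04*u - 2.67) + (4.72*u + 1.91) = 4.76*u - 0.76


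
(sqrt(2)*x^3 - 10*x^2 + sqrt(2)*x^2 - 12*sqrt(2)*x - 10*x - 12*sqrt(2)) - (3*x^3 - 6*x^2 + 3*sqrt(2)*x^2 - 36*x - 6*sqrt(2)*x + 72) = -3*x^3 + sqrt(2)*x^3 - 4*x^2 - 2*sqrt(2)*x^2 - 6*sqrt(2)*x + 26*x - 72 - 12*sqrt(2)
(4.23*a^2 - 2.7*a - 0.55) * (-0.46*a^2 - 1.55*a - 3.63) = -1.9458*a^4 - 5.3145*a^3 - 10.9169*a^2 + 10.6535*a + 1.9965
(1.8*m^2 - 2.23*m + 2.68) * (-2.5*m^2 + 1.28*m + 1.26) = -4.5*m^4 + 7.879*m^3 - 7.2864*m^2 + 0.6206*m + 3.3768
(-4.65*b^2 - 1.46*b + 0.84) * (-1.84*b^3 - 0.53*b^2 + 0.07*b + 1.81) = 8.556*b^5 + 5.1509*b^4 - 1.0973*b^3 - 8.9639*b^2 - 2.5838*b + 1.5204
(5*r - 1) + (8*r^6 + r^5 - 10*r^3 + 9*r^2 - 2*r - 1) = 8*r^6 + r^5 - 10*r^3 + 9*r^2 + 3*r - 2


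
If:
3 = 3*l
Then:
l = 1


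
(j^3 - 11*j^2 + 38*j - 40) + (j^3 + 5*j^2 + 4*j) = 2*j^3 - 6*j^2 + 42*j - 40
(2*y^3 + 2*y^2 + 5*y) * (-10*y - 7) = -20*y^4 - 34*y^3 - 64*y^2 - 35*y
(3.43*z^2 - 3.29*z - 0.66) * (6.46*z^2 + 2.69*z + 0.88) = 22.1578*z^4 - 12.0267*z^3 - 10.0953*z^2 - 4.6706*z - 0.5808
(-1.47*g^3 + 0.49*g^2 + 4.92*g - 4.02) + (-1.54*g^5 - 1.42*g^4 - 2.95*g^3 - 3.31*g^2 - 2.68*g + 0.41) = -1.54*g^5 - 1.42*g^4 - 4.42*g^3 - 2.82*g^2 + 2.24*g - 3.61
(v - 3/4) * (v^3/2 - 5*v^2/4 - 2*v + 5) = v^4/2 - 13*v^3/8 - 17*v^2/16 + 13*v/2 - 15/4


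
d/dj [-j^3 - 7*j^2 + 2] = j*(-3*j - 14)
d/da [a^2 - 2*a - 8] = 2*a - 2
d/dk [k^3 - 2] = 3*k^2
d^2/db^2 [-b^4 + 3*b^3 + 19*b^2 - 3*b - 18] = -12*b^2 + 18*b + 38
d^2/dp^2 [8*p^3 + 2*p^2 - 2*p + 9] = 48*p + 4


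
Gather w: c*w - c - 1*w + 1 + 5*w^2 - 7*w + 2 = -c + 5*w^2 + w*(c - 8) + 3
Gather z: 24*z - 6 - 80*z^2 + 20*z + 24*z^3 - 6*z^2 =24*z^3 - 86*z^2 + 44*z - 6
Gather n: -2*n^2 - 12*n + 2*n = -2*n^2 - 10*n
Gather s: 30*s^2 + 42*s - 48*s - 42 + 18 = 30*s^2 - 6*s - 24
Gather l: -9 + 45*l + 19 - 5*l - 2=40*l + 8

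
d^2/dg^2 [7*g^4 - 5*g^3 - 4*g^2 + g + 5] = 84*g^2 - 30*g - 8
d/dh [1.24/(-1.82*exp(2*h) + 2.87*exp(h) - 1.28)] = (4.5136*exp(h) - 3.5588)*exp(h)/(1.82*exp(2*h) - 2.87*exp(h) + 1.28)^2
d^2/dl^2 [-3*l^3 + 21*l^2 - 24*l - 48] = 42 - 18*l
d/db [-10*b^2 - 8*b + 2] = -20*b - 8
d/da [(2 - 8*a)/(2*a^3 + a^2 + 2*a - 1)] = 4*(8*a^3 - a^2 - a + 1)/(4*a^6 + 4*a^5 + 9*a^4 + 2*a^2 - 4*a + 1)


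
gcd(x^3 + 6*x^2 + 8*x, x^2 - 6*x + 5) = 1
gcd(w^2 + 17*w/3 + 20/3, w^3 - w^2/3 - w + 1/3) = 1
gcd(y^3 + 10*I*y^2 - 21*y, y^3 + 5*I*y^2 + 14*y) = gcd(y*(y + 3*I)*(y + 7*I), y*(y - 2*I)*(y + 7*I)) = y^2 + 7*I*y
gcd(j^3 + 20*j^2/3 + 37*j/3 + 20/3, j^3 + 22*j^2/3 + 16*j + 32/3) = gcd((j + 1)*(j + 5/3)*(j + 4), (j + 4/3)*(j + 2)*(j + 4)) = j + 4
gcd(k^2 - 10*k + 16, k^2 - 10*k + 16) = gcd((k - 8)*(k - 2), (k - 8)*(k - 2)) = k^2 - 10*k + 16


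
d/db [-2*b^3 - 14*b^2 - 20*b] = -6*b^2 - 28*b - 20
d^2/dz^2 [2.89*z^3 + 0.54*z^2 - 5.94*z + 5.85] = 17.34*z + 1.08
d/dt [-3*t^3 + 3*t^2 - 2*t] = -9*t^2 + 6*t - 2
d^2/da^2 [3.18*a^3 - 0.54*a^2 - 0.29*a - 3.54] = 19.08*a - 1.08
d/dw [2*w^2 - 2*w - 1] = 4*w - 2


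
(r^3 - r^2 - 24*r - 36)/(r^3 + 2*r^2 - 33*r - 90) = (r + 2)/(r + 5)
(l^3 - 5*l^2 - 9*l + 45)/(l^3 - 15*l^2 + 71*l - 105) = (l + 3)/(l - 7)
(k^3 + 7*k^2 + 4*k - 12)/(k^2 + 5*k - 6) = k + 2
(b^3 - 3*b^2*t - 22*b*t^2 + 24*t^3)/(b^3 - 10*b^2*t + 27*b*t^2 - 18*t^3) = (-b - 4*t)/(-b + 3*t)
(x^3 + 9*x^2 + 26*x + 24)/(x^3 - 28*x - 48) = (x + 3)/(x - 6)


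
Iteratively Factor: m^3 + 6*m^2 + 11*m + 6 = (m + 1)*(m^2 + 5*m + 6) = (m + 1)*(m + 2)*(m + 3)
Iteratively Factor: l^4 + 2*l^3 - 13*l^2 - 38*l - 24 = (l + 1)*(l^3 + l^2 - 14*l - 24) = (l + 1)*(l + 2)*(l^2 - l - 12) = (l + 1)*(l + 2)*(l + 3)*(l - 4)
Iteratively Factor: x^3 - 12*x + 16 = (x - 2)*(x^2 + 2*x - 8) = (x - 2)*(x + 4)*(x - 2)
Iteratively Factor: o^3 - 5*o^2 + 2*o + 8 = (o - 4)*(o^2 - o - 2) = (o - 4)*(o + 1)*(o - 2)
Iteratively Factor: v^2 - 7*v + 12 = (v - 3)*(v - 4)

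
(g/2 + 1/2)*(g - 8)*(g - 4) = g^3/2 - 11*g^2/2 + 10*g + 16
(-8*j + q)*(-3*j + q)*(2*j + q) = 48*j^3 + 2*j^2*q - 9*j*q^2 + q^3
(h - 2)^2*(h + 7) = h^3 + 3*h^2 - 24*h + 28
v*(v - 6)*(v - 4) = v^3 - 10*v^2 + 24*v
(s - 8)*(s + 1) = s^2 - 7*s - 8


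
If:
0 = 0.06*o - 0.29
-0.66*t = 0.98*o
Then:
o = 4.83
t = -7.18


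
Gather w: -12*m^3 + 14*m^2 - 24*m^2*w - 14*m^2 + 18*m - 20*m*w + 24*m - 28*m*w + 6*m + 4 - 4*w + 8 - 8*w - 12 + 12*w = -12*m^3 + 48*m + w*(-24*m^2 - 48*m)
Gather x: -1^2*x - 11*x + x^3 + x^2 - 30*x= x^3 + x^2 - 42*x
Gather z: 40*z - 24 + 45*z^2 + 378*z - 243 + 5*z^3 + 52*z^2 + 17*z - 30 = 5*z^3 + 97*z^2 + 435*z - 297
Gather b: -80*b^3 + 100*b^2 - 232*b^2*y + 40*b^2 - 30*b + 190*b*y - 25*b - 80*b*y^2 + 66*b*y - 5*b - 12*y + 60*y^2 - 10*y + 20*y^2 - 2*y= -80*b^3 + b^2*(140 - 232*y) + b*(-80*y^2 + 256*y - 60) + 80*y^2 - 24*y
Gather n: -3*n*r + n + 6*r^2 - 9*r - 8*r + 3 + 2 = n*(1 - 3*r) + 6*r^2 - 17*r + 5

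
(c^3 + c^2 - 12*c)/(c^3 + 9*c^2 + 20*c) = (c - 3)/(c + 5)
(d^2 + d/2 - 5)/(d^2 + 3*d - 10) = (d + 5/2)/(d + 5)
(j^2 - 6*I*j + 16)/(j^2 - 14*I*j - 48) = (j + 2*I)/(j - 6*I)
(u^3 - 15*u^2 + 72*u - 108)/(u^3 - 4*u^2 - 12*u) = (u^2 - 9*u + 18)/(u*(u + 2))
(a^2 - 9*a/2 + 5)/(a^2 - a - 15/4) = 2*(a - 2)/(2*a + 3)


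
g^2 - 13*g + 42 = (g - 7)*(g - 6)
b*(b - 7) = b^2 - 7*b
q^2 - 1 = (q - 1)*(q + 1)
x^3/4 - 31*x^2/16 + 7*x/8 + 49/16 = (x/4 + 1/4)*(x - 7)*(x - 7/4)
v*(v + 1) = v^2 + v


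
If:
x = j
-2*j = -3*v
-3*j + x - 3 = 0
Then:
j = -3/2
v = -1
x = -3/2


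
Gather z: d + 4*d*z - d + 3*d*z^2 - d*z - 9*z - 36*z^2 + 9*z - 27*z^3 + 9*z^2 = 3*d*z - 27*z^3 + z^2*(3*d - 27)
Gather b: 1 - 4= -3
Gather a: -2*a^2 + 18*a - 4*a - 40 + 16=-2*a^2 + 14*a - 24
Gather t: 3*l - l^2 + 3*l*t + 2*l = -l^2 + 3*l*t + 5*l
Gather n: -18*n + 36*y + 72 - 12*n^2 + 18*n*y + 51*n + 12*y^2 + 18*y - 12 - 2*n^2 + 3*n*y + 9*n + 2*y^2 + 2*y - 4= -14*n^2 + n*(21*y + 42) + 14*y^2 + 56*y + 56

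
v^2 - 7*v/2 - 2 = (v - 4)*(v + 1/2)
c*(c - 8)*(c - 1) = c^3 - 9*c^2 + 8*c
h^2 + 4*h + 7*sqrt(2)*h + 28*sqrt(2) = (h + 4)*(h + 7*sqrt(2))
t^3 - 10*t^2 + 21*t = t*(t - 7)*(t - 3)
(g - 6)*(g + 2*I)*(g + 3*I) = g^3 - 6*g^2 + 5*I*g^2 - 6*g - 30*I*g + 36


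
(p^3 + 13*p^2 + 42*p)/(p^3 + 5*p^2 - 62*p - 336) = p/(p - 8)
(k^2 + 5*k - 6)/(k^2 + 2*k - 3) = (k + 6)/(k + 3)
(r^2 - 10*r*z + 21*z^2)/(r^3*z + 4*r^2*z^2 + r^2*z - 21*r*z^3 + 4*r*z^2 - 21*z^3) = (r - 7*z)/(z*(r^2 + 7*r*z + r + 7*z))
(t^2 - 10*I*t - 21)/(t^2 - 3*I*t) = (t - 7*I)/t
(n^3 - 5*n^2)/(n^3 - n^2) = (n - 5)/(n - 1)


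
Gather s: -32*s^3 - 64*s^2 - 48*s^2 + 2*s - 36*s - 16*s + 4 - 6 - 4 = -32*s^3 - 112*s^2 - 50*s - 6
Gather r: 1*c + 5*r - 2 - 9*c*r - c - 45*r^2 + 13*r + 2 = -45*r^2 + r*(18 - 9*c)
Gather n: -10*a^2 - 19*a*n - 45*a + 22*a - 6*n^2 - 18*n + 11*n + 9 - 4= -10*a^2 - 23*a - 6*n^2 + n*(-19*a - 7) + 5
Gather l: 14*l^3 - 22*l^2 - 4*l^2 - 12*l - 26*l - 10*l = 14*l^3 - 26*l^2 - 48*l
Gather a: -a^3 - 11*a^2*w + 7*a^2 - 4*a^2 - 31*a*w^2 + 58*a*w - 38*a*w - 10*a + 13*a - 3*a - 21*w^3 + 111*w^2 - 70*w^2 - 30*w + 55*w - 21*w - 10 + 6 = -a^3 + a^2*(3 - 11*w) + a*(-31*w^2 + 20*w) - 21*w^3 + 41*w^2 + 4*w - 4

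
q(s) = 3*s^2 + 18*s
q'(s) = 6*s + 18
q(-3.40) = -26.52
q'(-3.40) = -2.40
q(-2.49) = -26.22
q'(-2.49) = 3.06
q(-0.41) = -6.88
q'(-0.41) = 15.54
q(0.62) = 12.31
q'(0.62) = 21.72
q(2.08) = 50.42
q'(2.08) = 30.48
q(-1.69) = -21.85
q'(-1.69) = 7.86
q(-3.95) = -24.29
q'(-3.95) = -5.70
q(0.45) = 8.71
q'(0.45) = 20.70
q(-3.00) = -27.00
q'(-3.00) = 0.00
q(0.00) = 0.00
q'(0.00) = 18.00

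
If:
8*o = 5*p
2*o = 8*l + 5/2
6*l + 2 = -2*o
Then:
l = -9/28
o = -1/28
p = -2/35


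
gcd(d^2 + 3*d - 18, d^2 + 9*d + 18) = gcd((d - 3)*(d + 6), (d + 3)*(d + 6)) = d + 6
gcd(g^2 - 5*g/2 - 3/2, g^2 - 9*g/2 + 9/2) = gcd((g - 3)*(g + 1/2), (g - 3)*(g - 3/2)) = g - 3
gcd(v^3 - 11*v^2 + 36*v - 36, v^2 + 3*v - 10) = v - 2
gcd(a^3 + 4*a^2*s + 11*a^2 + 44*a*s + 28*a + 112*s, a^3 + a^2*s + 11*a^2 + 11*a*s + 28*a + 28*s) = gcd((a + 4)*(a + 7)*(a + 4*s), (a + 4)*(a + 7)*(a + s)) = a^2 + 11*a + 28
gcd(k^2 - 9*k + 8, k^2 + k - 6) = 1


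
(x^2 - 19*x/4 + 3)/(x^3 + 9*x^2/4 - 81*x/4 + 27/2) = (x - 4)/(x^2 + 3*x - 18)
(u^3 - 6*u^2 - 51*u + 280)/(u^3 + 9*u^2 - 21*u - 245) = (u - 8)/(u + 7)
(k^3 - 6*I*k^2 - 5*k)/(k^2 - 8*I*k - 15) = k*(k - I)/(k - 3*I)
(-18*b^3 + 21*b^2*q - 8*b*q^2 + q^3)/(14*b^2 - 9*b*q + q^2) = (9*b^2 - 6*b*q + q^2)/(-7*b + q)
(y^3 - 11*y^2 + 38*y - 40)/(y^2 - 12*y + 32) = (y^2 - 7*y + 10)/(y - 8)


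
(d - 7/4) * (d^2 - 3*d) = d^3 - 19*d^2/4 + 21*d/4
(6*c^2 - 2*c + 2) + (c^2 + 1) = 7*c^2 - 2*c + 3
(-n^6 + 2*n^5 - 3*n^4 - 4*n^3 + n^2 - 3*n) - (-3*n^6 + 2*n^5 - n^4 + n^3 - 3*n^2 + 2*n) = 2*n^6 - 2*n^4 - 5*n^3 + 4*n^2 - 5*n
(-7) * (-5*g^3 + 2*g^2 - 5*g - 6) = 35*g^3 - 14*g^2 + 35*g + 42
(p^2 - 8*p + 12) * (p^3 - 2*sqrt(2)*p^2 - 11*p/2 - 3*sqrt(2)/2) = p^5 - 8*p^4 - 2*sqrt(2)*p^4 + 13*p^3/2 + 16*sqrt(2)*p^3 - 51*sqrt(2)*p^2/2 + 44*p^2 - 66*p + 12*sqrt(2)*p - 18*sqrt(2)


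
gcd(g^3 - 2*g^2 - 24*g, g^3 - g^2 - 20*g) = g^2 + 4*g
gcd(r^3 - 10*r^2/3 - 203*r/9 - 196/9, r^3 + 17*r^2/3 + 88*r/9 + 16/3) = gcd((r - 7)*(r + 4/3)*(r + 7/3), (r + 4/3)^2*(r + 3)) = r + 4/3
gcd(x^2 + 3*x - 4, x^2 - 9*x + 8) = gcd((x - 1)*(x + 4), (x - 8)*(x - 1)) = x - 1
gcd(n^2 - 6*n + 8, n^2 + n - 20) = n - 4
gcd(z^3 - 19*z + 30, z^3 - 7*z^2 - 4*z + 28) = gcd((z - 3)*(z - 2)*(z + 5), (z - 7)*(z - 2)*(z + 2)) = z - 2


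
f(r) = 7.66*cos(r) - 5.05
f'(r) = -7.66*sin(r)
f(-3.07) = -12.69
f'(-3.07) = 0.55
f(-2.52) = -11.28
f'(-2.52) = 4.46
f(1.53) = -4.74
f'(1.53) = -7.65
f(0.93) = -0.47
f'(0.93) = -6.14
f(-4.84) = -4.08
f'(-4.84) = -7.60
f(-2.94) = -12.55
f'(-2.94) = 1.53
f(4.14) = -9.20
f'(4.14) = 6.44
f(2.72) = -12.04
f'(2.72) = -3.13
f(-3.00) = -12.63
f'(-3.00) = 1.08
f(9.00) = -12.03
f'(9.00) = -3.16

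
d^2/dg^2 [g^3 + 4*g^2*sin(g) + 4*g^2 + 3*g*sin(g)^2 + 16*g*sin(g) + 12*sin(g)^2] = -4*g^2*sin(g) + 6*g*cos(2*g) + 16*sqrt(2)*g*cos(g + pi/4) + 6*g + 8*sin(g) + 6*sin(2*g) + 32*cos(g) + 24*cos(2*g) + 8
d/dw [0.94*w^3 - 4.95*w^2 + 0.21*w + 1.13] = 2.82*w^2 - 9.9*w + 0.21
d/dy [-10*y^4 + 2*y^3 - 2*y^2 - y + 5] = -40*y^3 + 6*y^2 - 4*y - 1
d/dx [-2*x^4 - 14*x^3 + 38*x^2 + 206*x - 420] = -8*x^3 - 42*x^2 + 76*x + 206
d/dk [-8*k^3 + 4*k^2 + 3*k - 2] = -24*k^2 + 8*k + 3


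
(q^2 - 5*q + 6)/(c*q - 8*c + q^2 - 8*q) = (q^2 - 5*q + 6)/(c*q - 8*c + q^2 - 8*q)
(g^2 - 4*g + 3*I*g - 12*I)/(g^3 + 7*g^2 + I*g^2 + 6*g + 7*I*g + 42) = (g - 4)/(g^2 + g*(7 - 2*I) - 14*I)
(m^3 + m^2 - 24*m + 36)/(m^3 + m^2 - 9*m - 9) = (m^2 + 4*m - 12)/(m^2 + 4*m + 3)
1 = 1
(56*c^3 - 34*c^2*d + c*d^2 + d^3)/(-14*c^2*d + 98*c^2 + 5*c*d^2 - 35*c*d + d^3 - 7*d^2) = (-4*c + d)/(d - 7)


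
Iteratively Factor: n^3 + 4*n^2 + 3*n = (n + 1)*(n^2 + 3*n) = n*(n + 1)*(n + 3)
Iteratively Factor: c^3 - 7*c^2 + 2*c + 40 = (c + 2)*(c^2 - 9*c + 20) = (c - 4)*(c + 2)*(c - 5)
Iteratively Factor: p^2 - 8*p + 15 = (p - 5)*(p - 3)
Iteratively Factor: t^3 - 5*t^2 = (t)*(t^2 - 5*t) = t*(t - 5)*(t)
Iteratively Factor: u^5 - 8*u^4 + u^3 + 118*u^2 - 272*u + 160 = (u - 2)*(u^4 - 6*u^3 - 11*u^2 + 96*u - 80) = (u - 4)*(u - 2)*(u^3 - 2*u^2 - 19*u + 20) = (u - 4)*(u - 2)*(u - 1)*(u^2 - u - 20) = (u - 5)*(u - 4)*(u - 2)*(u - 1)*(u + 4)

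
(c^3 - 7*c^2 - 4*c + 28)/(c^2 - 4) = c - 7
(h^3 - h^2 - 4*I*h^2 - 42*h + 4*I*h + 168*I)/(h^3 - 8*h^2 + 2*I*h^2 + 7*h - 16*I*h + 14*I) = (h^2 + h*(6 - 4*I) - 24*I)/(h^2 + h*(-1 + 2*I) - 2*I)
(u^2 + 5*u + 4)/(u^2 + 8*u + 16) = (u + 1)/(u + 4)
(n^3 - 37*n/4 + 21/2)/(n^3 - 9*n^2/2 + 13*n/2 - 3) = (n + 7/2)/(n - 1)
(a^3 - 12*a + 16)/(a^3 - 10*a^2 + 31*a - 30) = (a^2 + 2*a - 8)/(a^2 - 8*a + 15)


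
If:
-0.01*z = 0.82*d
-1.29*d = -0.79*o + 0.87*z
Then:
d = -0.0121951219512195*z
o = 1.08135226921889*z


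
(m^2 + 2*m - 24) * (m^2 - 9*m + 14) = m^4 - 7*m^3 - 28*m^2 + 244*m - 336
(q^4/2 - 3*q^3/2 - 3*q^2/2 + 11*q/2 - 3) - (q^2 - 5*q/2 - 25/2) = q^4/2 - 3*q^3/2 - 5*q^2/2 + 8*q + 19/2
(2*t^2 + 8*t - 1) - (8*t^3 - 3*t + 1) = -8*t^3 + 2*t^2 + 11*t - 2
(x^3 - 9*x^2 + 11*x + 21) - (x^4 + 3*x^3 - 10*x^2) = -x^4 - 2*x^3 + x^2 + 11*x + 21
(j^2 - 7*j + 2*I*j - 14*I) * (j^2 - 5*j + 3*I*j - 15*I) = j^4 - 12*j^3 + 5*I*j^3 + 29*j^2 - 60*I*j^2 + 72*j + 175*I*j - 210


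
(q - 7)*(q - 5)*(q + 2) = q^3 - 10*q^2 + 11*q + 70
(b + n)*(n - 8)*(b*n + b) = b^2*n^2 - 7*b^2*n - 8*b^2 + b*n^3 - 7*b*n^2 - 8*b*n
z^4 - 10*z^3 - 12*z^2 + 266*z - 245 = (z - 7)^2*(z - 1)*(z + 5)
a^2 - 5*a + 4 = (a - 4)*(a - 1)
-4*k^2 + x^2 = (-2*k + x)*(2*k + x)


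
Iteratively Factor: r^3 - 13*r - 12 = (r + 3)*(r^2 - 3*r - 4) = (r + 1)*(r + 3)*(r - 4)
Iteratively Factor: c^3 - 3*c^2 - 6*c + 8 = (c - 1)*(c^2 - 2*c - 8) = (c - 4)*(c - 1)*(c + 2)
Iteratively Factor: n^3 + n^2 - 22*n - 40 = (n + 4)*(n^2 - 3*n - 10) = (n - 5)*(n + 4)*(n + 2)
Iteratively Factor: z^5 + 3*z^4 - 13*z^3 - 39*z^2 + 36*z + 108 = (z + 3)*(z^4 - 13*z^2 + 36) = (z - 3)*(z + 3)*(z^3 + 3*z^2 - 4*z - 12) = (z - 3)*(z - 2)*(z + 3)*(z^2 + 5*z + 6) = (z - 3)*(z - 2)*(z + 3)^2*(z + 2)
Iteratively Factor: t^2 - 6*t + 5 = (t - 1)*(t - 5)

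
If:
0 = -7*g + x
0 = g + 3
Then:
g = -3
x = -21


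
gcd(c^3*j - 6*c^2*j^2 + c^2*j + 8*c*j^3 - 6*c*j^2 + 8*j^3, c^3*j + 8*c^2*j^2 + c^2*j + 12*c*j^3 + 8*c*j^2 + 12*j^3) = c*j + j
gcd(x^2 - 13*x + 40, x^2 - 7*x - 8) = x - 8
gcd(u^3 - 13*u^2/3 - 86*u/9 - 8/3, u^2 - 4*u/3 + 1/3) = 1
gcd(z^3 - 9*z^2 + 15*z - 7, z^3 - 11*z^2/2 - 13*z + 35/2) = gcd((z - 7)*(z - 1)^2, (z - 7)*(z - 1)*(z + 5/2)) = z^2 - 8*z + 7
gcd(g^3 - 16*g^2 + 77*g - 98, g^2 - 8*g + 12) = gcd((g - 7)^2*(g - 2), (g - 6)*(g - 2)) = g - 2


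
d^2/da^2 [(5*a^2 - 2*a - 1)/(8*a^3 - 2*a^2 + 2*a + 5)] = 2*(320*a^6 - 384*a^5 - 528*a^4 - 1228*a^3 + 570*a^2 + 72*a + 131)/(512*a^9 - 384*a^8 + 480*a^7 + 760*a^6 - 360*a^5 + 516*a^4 + 488*a^3 - 90*a^2 + 150*a + 125)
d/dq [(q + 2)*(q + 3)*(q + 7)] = 3*q^2 + 24*q + 41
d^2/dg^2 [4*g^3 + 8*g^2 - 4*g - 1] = 24*g + 16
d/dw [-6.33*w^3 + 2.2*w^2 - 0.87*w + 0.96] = -18.99*w^2 + 4.4*w - 0.87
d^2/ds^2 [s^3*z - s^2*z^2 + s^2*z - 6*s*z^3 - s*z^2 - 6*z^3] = 2*z*(3*s - z + 1)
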